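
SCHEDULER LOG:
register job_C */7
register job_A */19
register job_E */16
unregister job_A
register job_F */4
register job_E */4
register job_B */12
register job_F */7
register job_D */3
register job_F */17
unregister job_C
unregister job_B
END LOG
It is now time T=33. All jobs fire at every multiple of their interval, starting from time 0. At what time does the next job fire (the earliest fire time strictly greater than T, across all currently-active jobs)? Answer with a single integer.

Op 1: register job_C */7 -> active={job_C:*/7}
Op 2: register job_A */19 -> active={job_A:*/19, job_C:*/7}
Op 3: register job_E */16 -> active={job_A:*/19, job_C:*/7, job_E:*/16}
Op 4: unregister job_A -> active={job_C:*/7, job_E:*/16}
Op 5: register job_F */4 -> active={job_C:*/7, job_E:*/16, job_F:*/4}
Op 6: register job_E */4 -> active={job_C:*/7, job_E:*/4, job_F:*/4}
Op 7: register job_B */12 -> active={job_B:*/12, job_C:*/7, job_E:*/4, job_F:*/4}
Op 8: register job_F */7 -> active={job_B:*/12, job_C:*/7, job_E:*/4, job_F:*/7}
Op 9: register job_D */3 -> active={job_B:*/12, job_C:*/7, job_D:*/3, job_E:*/4, job_F:*/7}
Op 10: register job_F */17 -> active={job_B:*/12, job_C:*/7, job_D:*/3, job_E:*/4, job_F:*/17}
Op 11: unregister job_C -> active={job_B:*/12, job_D:*/3, job_E:*/4, job_F:*/17}
Op 12: unregister job_B -> active={job_D:*/3, job_E:*/4, job_F:*/17}
  job_D: interval 3, next fire after T=33 is 36
  job_E: interval 4, next fire after T=33 is 36
  job_F: interval 17, next fire after T=33 is 34
Earliest fire time = 34 (job job_F)

Answer: 34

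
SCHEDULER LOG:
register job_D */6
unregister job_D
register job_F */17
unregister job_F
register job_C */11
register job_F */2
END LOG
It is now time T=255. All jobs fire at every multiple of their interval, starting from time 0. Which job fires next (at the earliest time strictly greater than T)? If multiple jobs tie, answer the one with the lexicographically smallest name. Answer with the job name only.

Answer: job_F

Derivation:
Op 1: register job_D */6 -> active={job_D:*/6}
Op 2: unregister job_D -> active={}
Op 3: register job_F */17 -> active={job_F:*/17}
Op 4: unregister job_F -> active={}
Op 5: register job_C */11 -> active={job_C:*/11}
Op 6: register job_F */2 -> active={job_C:*/11, job_F:*/2}
  job_C: interval 11, next fire after T=255 is 264
  job_F: interval 2, next fire after T=255 is 256
Earliest = 256, winner (lex tiebreak) = job_F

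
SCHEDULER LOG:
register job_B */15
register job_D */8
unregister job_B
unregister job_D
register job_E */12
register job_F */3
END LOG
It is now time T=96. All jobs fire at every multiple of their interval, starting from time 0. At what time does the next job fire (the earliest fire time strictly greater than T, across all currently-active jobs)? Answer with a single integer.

Answer: 99

Derivation:
Op 1: register job_B */15 -> active={job_B:*/15}
Op 2: register job_D */8 -> active={job_B:*/15, job_D:*/8}
Op 3: unregister job_B -> active={job_D:*/8}
Op 4: unregister job_D -> active={}
Op 5: register job_E */12 -> active={job_E:*/12}
Op 6: register job_F */3 -> active={job_E:*/12, job_F:*/3}
  job_E: interval 12, next fire after T=96 is 108
  job_F: interval 3, next fire after T=96 is 99
Earliest fire time = 99 (job job_F)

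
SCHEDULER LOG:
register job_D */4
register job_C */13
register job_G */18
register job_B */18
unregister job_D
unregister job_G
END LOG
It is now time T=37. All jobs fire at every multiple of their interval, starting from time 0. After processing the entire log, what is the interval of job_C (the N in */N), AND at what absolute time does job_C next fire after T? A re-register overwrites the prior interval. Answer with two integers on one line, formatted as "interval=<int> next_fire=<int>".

Op 1: register job_D */4 -> active={job_D:*/4}
Op 2: register job_C */13 -> active={job_C:*/13, job_D:*/4}
Op 3: register job_G */18 -> active={job_C:*/13, job_D:*/4, job_G:*/18}
Op 4: register job_B */18 -> active={job_B:*/18, job_C:*/13, job_D:*/4, job_G:*/18}
Op 5: unregister job_D -> active={job_B:*/18, job_C:*/13, job_G:*/18}
Op 6: unregister job_G -> active={job_B:*/18, job_C:*/13}
Final interval of job_C = 13
Next fire of job_C after T=37: (37//13+1)*13 = 39

Answer: interval=13 next_fire=39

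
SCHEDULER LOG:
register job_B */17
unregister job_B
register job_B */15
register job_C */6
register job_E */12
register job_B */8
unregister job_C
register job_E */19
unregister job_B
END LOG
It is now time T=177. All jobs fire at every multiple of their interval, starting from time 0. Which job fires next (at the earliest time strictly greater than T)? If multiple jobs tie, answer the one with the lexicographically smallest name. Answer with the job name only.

Answer: job_E

Derivation:
Op 1: register job_B */17 -> active={job_B:*/17}
Op 2: unregister job_B -> active={}
Op 3: register job_B */15 -> active={job_B:*/15}
Op 4: register job_C */6 -> active={job_B:*/15, job_C:*/6}
Op 5: register job_E */12 -> active={job_B:*/15, job_C:*/6, job_E:*/12}
Op 6: register job_B */8 -> active={job_B:*/8, job_C:*/6, job_E:*/12}
Op 7: unregister job_C -> active={job_B:*/8, job_E:*/12}
Op 8: register job_E */19 -> active={job_B:*/8, job_E:*/19}
Op 9: unregister job_B -> active={job_E:*/19}
  job_E: interval 19, next fire after T=177 is 190
Earliest = 190, winner (lex tiebreak) = job_E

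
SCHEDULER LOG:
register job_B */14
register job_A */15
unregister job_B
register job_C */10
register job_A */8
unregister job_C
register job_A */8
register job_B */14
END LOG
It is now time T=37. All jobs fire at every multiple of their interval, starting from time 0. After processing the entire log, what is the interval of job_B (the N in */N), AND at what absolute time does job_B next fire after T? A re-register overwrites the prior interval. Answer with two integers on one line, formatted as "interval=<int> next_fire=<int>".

Answer: interval=14 next_fire=42

Derivation:
Op 1: register job_B */14 -> active={job_B:*/14}
Op 2: register job_A */15 -> active={job_A:*/15, job_B:*/14}
Op 3: unregister job_B -> active={job_A:*/15}
Op 4: register job_C */10 -> active={job_A:*/15, job_C:*/10}
Op 5: register job_A */8 -> active={job_A:*/8, job_C:*/10}
Op 6: unregister job_C -> active={job_A:*/8}
Op 7: register job_A */8 -> active={job_A:*/8}
Op 8: register job_B */14 -> active={job_A:*/8, job_B:*/14}
Final interval of job_B = 14
Next fire of job_B after T=37: (37//14+1)*14 = 42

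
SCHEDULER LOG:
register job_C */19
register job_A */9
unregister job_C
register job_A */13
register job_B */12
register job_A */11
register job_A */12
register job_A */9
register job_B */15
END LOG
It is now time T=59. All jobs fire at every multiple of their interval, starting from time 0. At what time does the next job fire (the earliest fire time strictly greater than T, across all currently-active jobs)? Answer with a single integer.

Op 1: register job_C */19 -> active={job_C:*/19}
Op 2: register job_A */9 -> active={job_A:*/9, job_C:*/19}
Op 3: unregister job_C -> active={job_A:*/9}
Op 4: register job_A */13 -> active={job_A:*/13}
Op 5: register job_B */12 -> active={job_A:*/13, job_B:*/12}
Op 6: register job_A */11 -> active={job_A:*/11, job_B:*/12}
Op 7: register job_A */12 -> active={job_A:*/12, job_B:*/12}
Op 8: register job_A */9 -> active={job_A:*/9, job_B:*/12}
Op 9: register job_B */15 -> active={job_A:*/9, job_B:*/15}
  job_A: interval 9, next fire after T=59 is 63
  job_B: interval 15, next fire after T=59 is 60
Earliest fire time = 60 (job job_B)

Answer: 60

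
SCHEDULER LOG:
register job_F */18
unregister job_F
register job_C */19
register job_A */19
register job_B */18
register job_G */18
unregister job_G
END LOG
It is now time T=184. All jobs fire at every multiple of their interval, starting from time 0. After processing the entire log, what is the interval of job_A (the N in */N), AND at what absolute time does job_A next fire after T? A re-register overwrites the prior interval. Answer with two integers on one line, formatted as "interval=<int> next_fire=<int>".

Op 1: register job_F */18 -> active={job_F:*/18}
Op 2: unregister job_F -> active={}
Op 3: register job_C */19 -> active={job_C:*/19}
Op 4: register job_A */19 -> active={job_A:*/19, job_C:*/19}
Op 5: register job_B */18 -> active={job_A:*/19, job_B:*/18, job_C:*/19}
Op 6: register job_G */18 -> active={job_A:*/19, job_B:*/18, job_C:*/19, job_G:*/18}
Op 7: unregister job_G -> active={job_A:*/19, job_B:*/18, job_C:*/19}
Final interval of job_A = 19
Next fire of job_A after T=184: (184//19+1)*19 = 190

Answer: interval=19 next_fire=190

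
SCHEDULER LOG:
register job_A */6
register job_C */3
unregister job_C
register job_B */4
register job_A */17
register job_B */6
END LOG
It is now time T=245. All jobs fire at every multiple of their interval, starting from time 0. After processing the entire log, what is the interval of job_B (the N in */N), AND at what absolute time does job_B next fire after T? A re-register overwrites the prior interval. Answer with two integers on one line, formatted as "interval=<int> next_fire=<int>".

Op 1: register job_A */6 -> active={job_A:*/6}
Op 2: register job_C */3 -> active={job_A:*/6, job_C:*/3}
Op 3: unregister job_C -> active={job_A:*/6}
Op 4: register job_B */4 -> active={job_A:*/6, job_B:*/4}
Op 5: register job_A */17 -> active={job_A:*/17, job_B:*/4}
Op 6: register job_B */6 -> active={job_A:*/17, job_B:*/6}
Final interval of job_B = 6
Next fire of job_B after T=245: (245//6+1)*6 = 246

Answer: interval=6 next_fire=246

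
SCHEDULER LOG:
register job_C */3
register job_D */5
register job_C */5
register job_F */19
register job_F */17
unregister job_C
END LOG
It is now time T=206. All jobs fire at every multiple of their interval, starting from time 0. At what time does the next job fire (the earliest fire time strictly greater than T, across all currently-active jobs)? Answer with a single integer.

Answer: 210

Derivation:
Op 1: register job_C */3 -> active={job_C:*/3}
Op 2: register job_D */5 -> active={job_C:*/3, job_D:*/5}
Op 3: register job_C */5 -> active={job_C:*/5, job_D:*/5}
Op 4: register job_F */19 -> active={job_C:*/5, job_D:*/5, job_F:*/19}
Op 5: register job_F */17 -> active={job_C:*/5, job_D:*/5, job_F:*/17}
Op 6: unregister job_C -> active={job_D:*/5, job_F:*/17}
  job_D: interval 5, next fire after T=206 is 210
  job_F: interval 17, next fire after T=206 is 221
Earliest fire time = 210 (job job_D)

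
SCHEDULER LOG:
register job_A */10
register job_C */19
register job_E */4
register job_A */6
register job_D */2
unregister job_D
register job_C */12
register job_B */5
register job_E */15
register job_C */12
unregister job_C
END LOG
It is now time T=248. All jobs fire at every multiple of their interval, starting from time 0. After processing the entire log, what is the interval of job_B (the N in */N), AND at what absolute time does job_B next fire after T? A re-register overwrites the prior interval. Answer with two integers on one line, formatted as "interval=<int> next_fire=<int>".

Op 1: register job_A */10 -> active={job_A:*/10}
Op 2: register job_C */19 -> active={job_A:*/10, job_C:*/19}
Op 3: register job_E */4 -> active={job_A:*/10, job_C:*/19, job_E:*/4}
Op 4: register job_A */6 -> active={job_A:*/6, job_C:*/19, job_E:*/4}
Op 5: register job_D */2 -> active={job_A:*/6, job_C:*/19, job_D:*/2, job_E:*/4}
Op 6: unregister job_D -> active={job_A:*/6, job_C:*/19, job_E:*/4}
Op 7: register job_C */12 -> active={job_A:*/6, job_C:*/12, job_E:*/4}
Op 8: register job_B */5 -> active={job_A:*/6, job_B:*/5, job_C:*/12, job_E:*/4}
Op 9: register job_E */15 -> active={job_A:*/6, job_B:*/5, job_C:*/12, job_E:*/15}
Op 10: register job_C */12 -> active={job_A:*/6, job_B:*/5, job_C:*/12, job_E:*/15}
Op 11: unregister job_C -> active={job_A:*/6, job_B:*/5, job_E:*/15}
Final interval of job_B = 5
Next fire of job_B after T=248: (248//5+1)*5 = 250

Answer: interval=5 next_fire=250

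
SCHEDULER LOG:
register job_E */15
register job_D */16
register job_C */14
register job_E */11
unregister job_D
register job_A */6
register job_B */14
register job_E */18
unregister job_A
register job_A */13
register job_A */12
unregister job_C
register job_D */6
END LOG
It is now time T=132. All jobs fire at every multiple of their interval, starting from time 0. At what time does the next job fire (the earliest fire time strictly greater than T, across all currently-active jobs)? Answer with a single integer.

Answer: 138

Derivation:
Op 1: register job_E */15 -> active={job_E:*/15}
Op 2: register job_D */16 -> active={job_D:*/16, job_E:*/15}
Op 3: register job_C */14 -> active={job_C:*/14, job_D:*/16, job_E:*/15}
Op 4: register job_E */11 -> active={job_C:*/14, job_D:*/16, job_E:*/11}
Op 5: unregister job_D -> active={job_C:*/14, job_E:*/11}
Op 6: register job_A */6 -> active={job_A:*/6, job_C:*/14, job_E:*/11}
Op 7: register job_B */14 -> active={job_A:*/6, job_B:*/14, job_C:*/14, job_E:*/11}
Op 8: register job_E */18 -> active={job_A:*/6, job_B:*/14, job_C:*/14, job_E:*/18}
Op 9: unregister job_A -> active={job_B:*/14, job_C:*/14, job_E:*/18}
Op 10: register job_A */13 -> active={job_A:*/13, job_B:*/14, job_C:*/14, job_E:*/18}
Op 11: register job_A */12 -> active={job_A:*/12, job_B:*/14, job_C:*/14, job_E:*/18}
Op 12: unregister job_C -> active={job_A:*/12, job_B:*/14, job_E:*/18}
Op 13: register job_D */6 -> active={job_A:*/12, job_B:*/14, job_D:*/6, job_E:*/18}
  job_A: interval 12, next fire after T=132 is 144
  job_B: interval 14, next fire after T=132 is 140
  job_D: interval 6, next fire after T=132 is 138
  job_E: interval 18, next fire after T=132 is 144
Earliest fire time = 138 (job job_D)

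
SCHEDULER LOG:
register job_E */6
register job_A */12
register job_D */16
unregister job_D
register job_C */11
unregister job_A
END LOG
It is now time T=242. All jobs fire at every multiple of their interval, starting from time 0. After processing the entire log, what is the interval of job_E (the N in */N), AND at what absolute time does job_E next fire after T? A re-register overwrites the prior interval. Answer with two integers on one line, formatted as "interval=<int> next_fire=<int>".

Answer: interval=6 next_fire=246

Derivation:
Op 1: register job_E */6 -> active={job_E:*/6}
Op 2: register job_A */12 -> active={job_A:*/12, job_E:*/6}
Op 3: register job_D */16 -> active={job_A:*/12, job_D:*/16, job_E:*/6}
Op 4: unregister job_D -> active={job_A:*/12, job_E:*/6}
Op 5: register job_C */11 -> active={job_A:*/12, job_C:*/11, job_E:*/6}
Op 6: unregister job_A -> active={job_C:*/11, job_E:*/6}
Final interval of job_E = 6
Next fire of job_E after T=242: (242//6+1)*6 = 246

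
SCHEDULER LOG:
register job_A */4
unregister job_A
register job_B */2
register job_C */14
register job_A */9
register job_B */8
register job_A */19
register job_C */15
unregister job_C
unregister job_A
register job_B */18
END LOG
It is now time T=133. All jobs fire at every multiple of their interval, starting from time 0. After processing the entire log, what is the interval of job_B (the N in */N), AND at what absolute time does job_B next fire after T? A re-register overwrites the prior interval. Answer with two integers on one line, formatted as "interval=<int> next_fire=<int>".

Op 1: register job_A */4 -> active={job_A:*/4}
Op 2: unregister job_A -> active={}
Op 3: register job_B */2 -> active={job_B:*/2}
Op 4: register job_C */14 -> active={job_B:*/2, job_C:*/14}
Op 5: register job_A */9 -> active={job_A:*/9, job_B:*/2, job_C:*/14}
Op 6: register job_B */8 -> active={job_A:*/9, job_B:*/8, job_C:*/14}
Op 7: register job_A */19 -> active={job_A:*/19, job_B:*/8, job_C:*/14}
Op 8: register job_C */15 -> active={job_A:*/19, job_B:*/8, job_C:*/15}
Op 9: unregister job_C -> active={job_A:*/19, job_B:*/8}
Op 10: unregister job_A -> active={job_B:*/8}
Op 11: register job_B */18 -> active={job_B:*/18}
Final interval of job_B = 18
Next fire of job_B after T=133: (133//18+1)*18 = 144

Answer: interval=18 next_fire=144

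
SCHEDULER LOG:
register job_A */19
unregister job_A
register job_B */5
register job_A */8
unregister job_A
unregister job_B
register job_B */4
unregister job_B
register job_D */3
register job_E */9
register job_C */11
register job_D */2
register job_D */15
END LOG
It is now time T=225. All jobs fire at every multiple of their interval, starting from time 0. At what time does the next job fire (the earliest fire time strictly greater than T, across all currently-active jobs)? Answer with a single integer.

Op 1: register job_A */19 -> active={job_A:*/19}
Op 2: unregister job_A -> active={}
Op 3: register job_B */5 -> active={job_B:*/5}
Op 4: register job_A */8 -> active={job_A:*/8, job_B:*/5}
Op 5: unregister job_A -> active={job_B:*/5}
Op 6: unregister job_B -> active={}
Op 7: register job_B */4 -> active={job_B:*/4}
Op 8: unregister job_B -> active={}
Op 9: register job_D */3 -> active={job_D:*/3}
Op 10: register job_E */9 -> active={job_D:*/3, job_E:*/9}
Op 11: register job_C */11 -> active={job_C:*/11, job_D:*/3, job_E:*/9}
Op 12: register job_D */2 -> active={job_C:*/11, job_D:*/2, job_E:*/9}
Op 13: register job_D */15 -> active={job_C:*/11, job_D:*/15, job_E:*/9}
  job_C: interval 11, next fire after T=225 is 231
  job_D: interval 15, next fire after T=225 is 240
  job_E: interval 9, next fire after T=225 is 234
Earliest fire time = 231 (job job_C)

Answer: 231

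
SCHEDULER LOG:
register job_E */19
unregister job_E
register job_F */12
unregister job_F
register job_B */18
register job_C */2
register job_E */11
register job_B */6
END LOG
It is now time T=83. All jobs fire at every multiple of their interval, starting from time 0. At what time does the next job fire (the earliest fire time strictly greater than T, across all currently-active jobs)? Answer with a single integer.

Op 1: register job_E */19 -> active={job_E:*/19}
Op 2: unregister job_E -> active={}
Op 3: register job_F */12 -> active={job_F:*/12}
Op 4: unregister job_F -> active={}
Op 5: register job_B */18 -> active={job_B:*/18}
Op 6: register job_C */2 -> active={job_B:*/18, job_C:*/2}
Op 7: register job_E */11 -> active={job_B:*/18, job_C:*/2, job_E:*/11}
Op 8: register job_B */6 -> active={job_B:*/6, job_C:*/2, job_E:*/11}
  job_B: interval 6, next fire after T=83 is 84
  job_C: interval 2, next fire after T=83 is 84
  job_E: interval 11, next fire after T=83 is 88
Earliest fire time = 84 (job job_B)

Answer: 84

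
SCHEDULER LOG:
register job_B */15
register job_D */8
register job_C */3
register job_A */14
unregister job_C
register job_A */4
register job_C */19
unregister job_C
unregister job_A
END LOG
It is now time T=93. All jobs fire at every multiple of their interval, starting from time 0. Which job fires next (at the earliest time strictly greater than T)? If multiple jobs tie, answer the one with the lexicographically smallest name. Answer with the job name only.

Answer: job_D

Derivation:
Op 1: register job_B */15 -> active={job_B:*/15}
Op 2: register job_D */8 -> active={job_B:*/15, job_D:*/8}
Op 3: register job_C */3 -> active={job_B:*/15, job_C:*/3, job_D:*/8}
Op 4: register job_A */14 -> active={job_A:*/14, job_B:*/15, job_C:*/3, job_D:*/8}
Op 5: unregister job_C -> active={job_A:*/14, job_B:*/15, job_D:*/8}
Op 6: register job_A */4 -> active={job_A:*/4, job_B:*/15, job_D:*/8}
Op 7: register job_C */19 -> active={job_A:*/4, job_B:*/15, job_C:*/19, job_D:*/8}
Op 8: unregister job_C -> active={job_A:*/4, job_B:*/15, job_D:*/8}
Op 9: unregister job_A -> active={job_B:*/15, job_D:*/8}
  job_B: interval 15, next fire after T=93 is 105
  job_D: interval 8, next fire after T=93 is 96
Earliest = 96, winner (lex tiebreak) = job_D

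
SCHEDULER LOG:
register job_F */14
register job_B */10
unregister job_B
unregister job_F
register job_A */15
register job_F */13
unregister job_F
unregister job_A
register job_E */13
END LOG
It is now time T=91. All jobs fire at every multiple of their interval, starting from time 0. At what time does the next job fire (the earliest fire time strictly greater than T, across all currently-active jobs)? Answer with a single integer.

Answer: 104

Derivation:
Op 1: register job_F */14 -> active={job_F:*/14}
Op 2: register job_B */10 -> active={job_B:*/10, job_F:*/14}
Op 3: unregister job_B -> active={job_F:*/14}
Op 4: unregister job_F -> active={}
Op 5: register job_A */15 -> active={job_A:*/15}
Op 6: register job_F */13 -> active={job_A:*/15, job_F:*/13}
Op 7: unregister job_F -> active={job_A:*/15}
Op 8: unregister job_A -> active={}
Op 9: register job_E */13 -> active={job_E:*/13}
  job_E: interval 13, next fire after T=91 is 104
Earliest fire time = 104 (job job_E)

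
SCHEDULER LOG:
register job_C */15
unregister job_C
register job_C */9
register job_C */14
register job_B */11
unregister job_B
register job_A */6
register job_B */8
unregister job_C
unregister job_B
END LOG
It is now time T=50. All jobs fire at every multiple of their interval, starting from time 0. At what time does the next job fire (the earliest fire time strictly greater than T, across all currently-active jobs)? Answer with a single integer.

Answer: 54

Derivation:
Op 1: register job_C */15 -> active={job_C:*/15}
Op 2: unregister job_C -> active={}
Op 3: register job_C */9 -> active={job_C:*/9}
Op 4: register job_C */14 -> active={job_C:*/14}
Op 5: register job_B */11 -> active={job_B:*/11, job_C:*/14}
Op 6: unregister job_B -> active={job_C:*/14}
Op 7: register job_A */6 -> active={job_A:*/6, job_C:*/14}
Op 8: register job_B */8 -> active={job_A:*/6, job_B:*/8, job_C:*/14}
Op 9: unregister job_C -> active={job_A:*/6, job_B:*/8}
Op 10: unregister job_B -> active={job_A:*/6}
  job_A: interval 6, next fire after T=50 is 54
Earliest fire time = 54 (job job_A)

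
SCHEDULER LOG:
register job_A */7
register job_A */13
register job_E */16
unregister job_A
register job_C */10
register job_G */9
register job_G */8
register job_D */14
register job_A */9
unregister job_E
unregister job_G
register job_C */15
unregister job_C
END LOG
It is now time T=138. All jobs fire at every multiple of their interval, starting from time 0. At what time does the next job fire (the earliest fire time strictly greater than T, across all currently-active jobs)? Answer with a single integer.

Answer: 140

Derivation:
Op 1: register job_A */7 -> active={job_A:*/7}
Op 2: register job_A */13 -> active={job_A:*/13}
Op 3: register job_E */16 -> active={job_A:*/13, job_E:*/16}
Op 4: unregister job_A -> active={job_E:*/16}
Op 5: register job_C */10 -> active={job_C:*/10, job_E:*/16}
Op 6: register job_G */9 -> active={job_C:*/10, job_E:*/16, job_G:*/9}
Op 7: register job_G */8 -> active={job_C:*/10, job_E:*/16, job_G:*/8}
Op 8: register job_D */14 -> active={job_C:*/10, job_D:*/14, job_E:*/16, job_G:*/8}
Op 9: register job_A */9 -> active={job_A:*/9, job_C:*/10, job_D:*/14, job_E:*/16, job_G:*/8}
Op 10: unregister job_E -> active={job_A:*/9, job_C:*/10, job_D:*/14, job_G:*/8}
Op 11: unregister job_G -> active={job_A:*/9, job_C:*/10, job_D:*/14}
Op 12: register job_C */15 -> active={job_A:*/9, job_C:*/15, job_D:*/14}
Op 13: unregister job_C -> active={job_A:*/9, job_D:*/14}
  job_A: interval 9, next fire after T=138 is 144
  job_D: interval 14, next fire after T=138 is 140
Earliest fire time = 140 (job job_D)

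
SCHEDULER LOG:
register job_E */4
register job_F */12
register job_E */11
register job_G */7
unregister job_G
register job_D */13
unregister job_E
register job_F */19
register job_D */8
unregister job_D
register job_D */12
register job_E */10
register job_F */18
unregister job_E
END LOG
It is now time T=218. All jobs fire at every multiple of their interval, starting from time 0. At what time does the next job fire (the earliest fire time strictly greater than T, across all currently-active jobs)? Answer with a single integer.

Op 1: register job_E */4 -> active={job_E:*/4}
Op 2: register job_F */12 -> active={job_E:*/4, job_F:*/12}
Op 3: register job_E */11 -> active={job_E:*/11, job_F:*/12}
Op 4: register job_G */7 -> active={job_E:*/11, job_F:*/12, job_G:*/7}
Op 5: unregister job_G -> active={job_E:*/11, job_F:*/12}
Op 6: register job_D */13 -> active={job_D:*/13, job_E:*/11, job_F:*/12}
Op 7: unregister job_E -> active={job_D:*/13, job_F:*/12}
Op 8: register job_F */19 -> active={job_D:*/13, job_F:*/19}
Op 9: register job_D */8 -> active={job_D:*/8, job_F:*/19}
Op 10: unregister job_D -> active={job_F:*/19}
Op 11: register job_D */12 -> active={job_D:*/12, job_F:*/19}
Op 12: register job_E */10 -> active={job_D:*/12, job_E:*/10, job_F:*/19}
Op 13: register job_F */18 -> active={job_D:*/12, job_E:*/10, job_F:*/18}
Op 14: unregister job_E -> active={job_D:*/12, job_F:*/18}
  job_D: interval 12, next fire after T=218 is 228
  job_F: interval 18, next fire after T=218 is 234
Earliest fire time = 228 (job job_D)

Answer: 228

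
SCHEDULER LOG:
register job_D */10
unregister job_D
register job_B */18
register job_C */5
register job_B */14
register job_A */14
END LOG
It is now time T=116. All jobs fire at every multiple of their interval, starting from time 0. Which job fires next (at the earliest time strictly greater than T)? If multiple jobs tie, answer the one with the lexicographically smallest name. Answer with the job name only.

Op 1: register job_D */10 -> active={job_D:*/10}
Op 2: unregister job_D -> active={}
Op 3: register job_B */18 -> active={job_B:*/18}
Op 4: register job_C */5 -> active={job_B:*/18, job_C:*/5}
Op 5: register job_B */14 -> active={job_B:*/14, job_C:*/5}
Op 6: register job_A */14 -> active={job_A:*/14, job_B:*/14, job_C:*/5}
  job_A: interval 14, next fire after T=116 is 126
  job_B: interval 14, next fire after T=116 is 126
  job_C: interval 5, next fire after T=116 is 120
Earliest = 120, winner (lex tiebreak) = job_C

Answer: job_C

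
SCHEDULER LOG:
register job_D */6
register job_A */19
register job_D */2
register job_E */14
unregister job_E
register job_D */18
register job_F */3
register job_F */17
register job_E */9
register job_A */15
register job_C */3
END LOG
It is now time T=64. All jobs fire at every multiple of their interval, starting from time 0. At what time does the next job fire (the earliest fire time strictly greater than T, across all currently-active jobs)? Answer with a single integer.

Op 1: register job_D */6 -> active={job_D:*/6}
Op 2: register job_A */19 -> active={job_A:*/19, job_D:*/6}
Op 3: register job_D */2 -> active={job_A:*/19, job_D:*/2}
Op 4: register job_E */14 -> active={job_A:*/19, job_D:*/2, job_E:*/14}
Op 5: unregister job_E -> active={job_A:*/19, job_D:*/2}
Op 6: register job_D */18 -> active={job_A:*/19, job_D:*/18}
Op 7: register job_F */3 -> active={job_A:*/19, job_D:*/18, job_F:*/3}
Op 8: register job_F */17 -> active={job_A:*/19, job_D:*/18, job_F:*/17}
Op 9: register job_E */9 -> active={job_A:*/19, job_D:*/18, job_E:*/9, job_F:*/17}
Op 10: register job_A */15 -> active={job_A:*/15, job_D:*/18, job_E:*/9, job_F:*/17}
Op 11: register job_C */3 -> active={job_A:*/15, job_C:*/3, job_D:*/18, job_E:*/9, job_F:*/17}
  job_A: interval 15, next fire after T=64 is 75
  job_C: interval 3, next fire after T=64 is 66
  job_D: interval 18, next fire after T=64 is 72
  job_E: interval 9, next fire after T=64 is 72
  job_F: interval 17, next fire after T=64 is 68
Earliest fire time = 66 (job job_C)

Answer: 66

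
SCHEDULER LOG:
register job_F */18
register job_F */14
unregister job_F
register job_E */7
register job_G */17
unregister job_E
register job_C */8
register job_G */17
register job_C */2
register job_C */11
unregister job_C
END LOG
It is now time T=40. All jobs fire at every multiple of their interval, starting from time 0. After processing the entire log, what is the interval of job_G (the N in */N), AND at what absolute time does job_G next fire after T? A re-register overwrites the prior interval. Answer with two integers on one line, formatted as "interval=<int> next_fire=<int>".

Op 1: register job_F */18 -> active={job_F:*/18}
Op 2: register job_F */14 -> active={job_F:*/14}
Op 3: unregister job_F -> active={}
Op 4: register job_E */7 -> active={job_E:*/7}
Op 5: register job_G */17 -> active={job_E:*/7, job_G:*/17}
Op 6: unregister job_E -> active={job_G:*/17}
Op 7: register job_C */8 -> active={job_C:*/8, job_G:*/17}
Op 8: register job_G */17 -> active={job_C:*/8, job_G:*/17}
Op 9: register job_C */2 -> active={job_C:*/2, job_G:*/17}
Op 10: register job_C */11 -> active={job_C:*/11, job_G:*/17}
Op 11: unregister job_C -> active={job_G:*/17}
Final interval of job_G = 17
Next fire of job_G after T=40: (40//17+1)*17 = 51

Answer: interval=17 next_fire=51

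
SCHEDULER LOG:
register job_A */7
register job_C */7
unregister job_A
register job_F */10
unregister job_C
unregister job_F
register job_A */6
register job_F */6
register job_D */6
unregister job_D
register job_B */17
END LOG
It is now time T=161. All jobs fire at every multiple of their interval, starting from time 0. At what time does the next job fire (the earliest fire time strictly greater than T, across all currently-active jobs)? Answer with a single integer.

Answer: 162

Derivation:
Op 1: register job_A */7 -> active={job_A:*/7}
Op 2: register job_C */7 -> active={job_A:*/7, job_C:*/7}
Op 3: unregister job_A -> active={job_C:*/7}
Op 4: register job_F */10 -> active={job_C:*/7, job_F:*/10}
Op 5: unregister job_C -> active={job_F:*/10}
Op 6: unregister job_F -> active={}
Op 7: register job_A */6 -> active={job_A:*/6}
Op 8: register job_F */6 -> active={job_A:*/6, job_F:*/6}
Op 9: register job_D */6 -> active={job_A:*/6, job_D:*/6, job_F:*/6}
Op 10: unregister job_D -> active={job_A:*/6, job_F:*/6}
Op 11: register job_B */17 -> active={job_A:*/6, job_B:*/17, job_F:*/6}
  job_A: interval 6, next fire after T=161 is 162
  job_B: interval 17, next fire after T=161 is 170
  job_F: interval 6, next fire after T=161 is 162
Earliest fire time = 162 (job job_A)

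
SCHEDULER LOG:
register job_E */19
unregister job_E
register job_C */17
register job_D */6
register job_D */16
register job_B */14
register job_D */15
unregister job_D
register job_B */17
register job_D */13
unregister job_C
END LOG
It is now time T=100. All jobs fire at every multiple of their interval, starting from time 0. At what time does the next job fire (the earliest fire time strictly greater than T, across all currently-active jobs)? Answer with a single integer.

Answer: 102

Derivation:
Op 1: register job_E */19 -> active={job_E:*/19}
Op 2: unregister job_E -> active={}
Op 3: register job_C */17 -> active={job_C:*/17}
Op 4: register job_D */6 -> active={job_C:*/17, job_D:*/6}
Op 5: register job_D */16 -> active={job_C:*/17, job_D:*/16}
Op 6: register job_B */14 -> active={job_B:*/14, job_C:*/17, job_D:*/16}
Op 7: register job_D */15 -> active={job_B:*/14, job_C:*/17, job_D:*/15}
Op 8: unregister job_D -> active={job_B:*/14, job_C:*/17}
Op 9: register job_B */17 -> active={job_B:*/17, job_C:*/17}
Op 10: register job_D */13 -> active={job_B:*/17, job_C:*/17, job_D:*/13}
Op 11: unregister job_C -> active={job_B:*/17, job_D:*/13}
  job_B: interval 17, next fire after T=100 is 102
  job_D: interval 13, next fire after T=100 is 104
Earliest fire time = 102 (job job_B)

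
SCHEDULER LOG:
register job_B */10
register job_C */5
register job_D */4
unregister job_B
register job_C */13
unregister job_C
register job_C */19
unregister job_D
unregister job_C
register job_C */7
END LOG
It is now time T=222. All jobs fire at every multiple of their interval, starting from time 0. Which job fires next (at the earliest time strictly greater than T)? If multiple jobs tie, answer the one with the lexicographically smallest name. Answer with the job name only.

Answer: job_C

Derivation:
Op 1: register job_B */10 -> active={job_B:*/10}
Op 2: register job_C */5 -> active={job_B:*/10, job_C:*/5}
Op 3: register job_D */4 -> active={job_B:*/10, job_C:*/5, job_D:*/4}
Op 4: unregister job_B -> active={job_C:*/5, job_D:*/4}
Op 5: register job_C */13 -> active={job_C:*/13, job_D:*/4}
Op 6: unregister job_C -> active={job_D:*/4}
Op 7: register job_C */19 -> active={job_C:*/19, job_D:*/4}
Op 8: unregister job_D -> active={job_C:*/19}
Op 9: unregister job_C -> active={}
Op 10: register job_C */7 -> active={job_C:*/7}
  job_C: interval 7, next fire after T=222 is 224
Earliest = 224, winner (lex tiebreak) = job_C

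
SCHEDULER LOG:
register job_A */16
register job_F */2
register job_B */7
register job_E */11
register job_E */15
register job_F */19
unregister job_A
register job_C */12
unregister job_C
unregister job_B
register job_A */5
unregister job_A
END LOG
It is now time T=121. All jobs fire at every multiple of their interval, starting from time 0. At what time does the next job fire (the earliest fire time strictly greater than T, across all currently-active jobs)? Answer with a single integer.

Answer: 133

Derivation:
Op 1: register job_A */16 -> active={job_A:*/16}
Op 2: register job_F */2 -> active={job_A:*/16, job_F:*/2}
Op 3: register job_B */7 -> active={job_A:*/16, job_B:*/7, job_F:*/2}
Op 4: register job_E */11 -> active={job_A:*/16, job_B:*/7, job_E:*/11, job_F:*/2}
Op 5: register job_E */15 -> active={job_A:*/16, job_B:*/7, job_E:*/15, job_F:*/2}
Op 6: register job_F */19 -> active={job_A:*/16, job_B:*/7, job_E:*/15, job_F:*/19}
Op 7: unregister job_A -> active={job_B:*/7, job_E:*/15, job_F:*/19}
Op 8: register job_C */12 -> active={job_B:*/7, job_C:*/12, job_E:*/15, job_F:*/19}
Op 9: unregister job_C -> active={job_B:*/7, job_E:*/15, job_F:*/19}
Op 10: unregister job_B -> active={job_E:*/15, job_F:*/19}
Op 11: register job_A */5 -> active={job_A:*/5, job_E:*/15, job_F:*/19}
Op 12: unregister job_A -> active={job_E:*/15, job_F:*/19}
  job_E: interval 15, next fire after T=121 is 135
  job_F: interval 19, next fire after T=121 is 133
Earliest fire time = 133 (job job_F)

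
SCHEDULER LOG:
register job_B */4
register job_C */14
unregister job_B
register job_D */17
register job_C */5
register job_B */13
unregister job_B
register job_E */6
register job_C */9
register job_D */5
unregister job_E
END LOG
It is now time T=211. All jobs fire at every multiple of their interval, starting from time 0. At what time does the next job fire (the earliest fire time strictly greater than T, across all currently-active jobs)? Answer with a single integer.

Answer: 215

Derivation:
Op 1: register job_B */4 -> active={job_B:*/4}
Op 2: register job_C */14 -> active={job_B:*/4, job_C:*/14}
Op 3: unregister job_B -> active={job_C:*/14}
Op 4: register job_D */17 -> active={job_C:*/14, job_D:*/17}
Op 5: register job_C */5 -> active={job_C:*/5, job_D:*/17}
Op 6: register job_B */13 -> active={job_B:*/13, job_C:*/5, job_D:*/17}
Op 7: unregister job_B -> active={job_C:*/5, job_D:*/17}
Op 8: register job_E */6 -> active={job_C:*/5, job_D:*/17, job_E:*/6}
Op 9: register job_C */9 -> active={job_C:*/9, job_D:*/17, job_E:*/6}
Op 10: register job_D */5 -> active={job_C:*/9, job_D:*/5, job_E:*/6}
Op 11: unregister job_E -> active={job_C:*/9, job_D:*/5}
  job_C: interval 9, next fire after T=211 is 216
  job_D: interval 5, next fire after T=211 is 215
Earliest fire time = 215 (job job_D)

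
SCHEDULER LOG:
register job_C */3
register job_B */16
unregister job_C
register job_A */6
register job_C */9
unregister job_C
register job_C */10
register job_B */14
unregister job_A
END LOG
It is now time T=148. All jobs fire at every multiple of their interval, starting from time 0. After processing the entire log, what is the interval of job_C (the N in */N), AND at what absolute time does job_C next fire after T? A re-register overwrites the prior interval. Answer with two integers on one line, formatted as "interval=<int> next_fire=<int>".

Op 1: register job_C */3 -> active={job_C:*/3}
Op 2: register job_B */16 -> active={job_B:*/16, job_C:*/3}
Op 3: unregister job_C -> active={job_B:*/16}
Op 4: register job_A */6 -> active={job_A:*/6, job_B:*/16}
Op 5: register job_C */9 -> active={job_A:*/6, job_B:*/16, job_C:*/9}
Op 6: unregister job_C -> active={job_A:*/6, job_B:*/16}
Op 7: register job_C */10 -> active={job_A:*/6, job_B:*/16, job_C:*/10}
Op 8: register job_B */14 -> active={job_A:*/6, job_B:*/14, job_C:*/10}
Op 9: unregister job_A -> active={job_B:*/14, job_C:*/10}
Final interval of job_C = 10
Next fire of job_C after T=148: (148//10+1)*10 = 150

Answer: interval=10 next_fire=150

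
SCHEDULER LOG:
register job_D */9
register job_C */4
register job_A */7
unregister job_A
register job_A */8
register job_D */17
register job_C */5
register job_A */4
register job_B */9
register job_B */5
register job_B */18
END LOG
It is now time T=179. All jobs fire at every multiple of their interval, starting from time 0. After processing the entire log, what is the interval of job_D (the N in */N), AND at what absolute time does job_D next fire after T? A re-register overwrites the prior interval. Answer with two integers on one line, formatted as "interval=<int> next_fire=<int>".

Answer: interval=17 next_fire=187

Derivation:
Op 1: register job_D */9 -> active={job_D:*/9}
Op 2: register job_C */4 -> active={job_C:*/4, job_D:*/9}
Op 3: register job_A */7 -> active={job_A:*/7, job_C:*/4, job_D:*/9}
Op 4: unregister job_A -> active={job_C:*/4, job_D:*/9}
Op 5: register job_A */8 -> active={job_A:*/8, job_C:*/4, job_D:*/9}
Op 6: register job_D */17 -> active={job_A:*/8, job_C:*/4, job_D:*/17}
Op 7: register job_C */5 -> active={job_A:*/8, job_C:*/5, job_D:*/17}
Op 8: register job_A */4 -> active={job_A:*/4, job_C:*/5, job_D:*/17}
Op 9: register job_B */9 -> active={job_A:*/4, job_B:*/9, job_C:*/5, job_D:*/17}
Op 10: register job_B */5 -> active={job_A:*/4, job_B:*/5, job_C:*/5, job_D:*/17}
Op 11: register job_B */18 -> active={job_A:*/4, job_B:*/18, job_C:*/5, job_D:*/17}
Final interval of job_D = 17
Next fire of job_D after T=179: (179//17+1)*17 = 187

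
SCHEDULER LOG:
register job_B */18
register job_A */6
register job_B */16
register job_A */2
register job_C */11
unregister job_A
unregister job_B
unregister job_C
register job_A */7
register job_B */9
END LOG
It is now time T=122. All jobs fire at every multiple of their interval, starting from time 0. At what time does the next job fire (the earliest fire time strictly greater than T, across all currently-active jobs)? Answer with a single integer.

Answer: 126

Derivation:
Op 1: register job_B */18 -> active={job_B:*/18}
Op 2: register job_A */6 -> active={job_A:*/6, job_B:*/18}
Op 3: register job_B */16 -> active={job_A:*/6, job_B:*/16}
Op 4: register job_A */2 -> active={job_A:*/2, job_B:*/16}
Op 5: register job_C */11 -> active={job_A:*/2, job_B:*/16, job_C:*/11}
Op 6: unregister job_A -> active={job_B:*/16, job_C:*/11}
Op 7: unregister job_B -> active={job_C:*/11}
Op 8: unregister job_C -> active={}
Op 9: register job_A */7 -> active={job_A:*/7}
Op 10: register job_B */9 -> active={job_A:*/7, job_B:*/9}
  job_A: interval 7, next fire after T=122 is 126
  job_B: interval 9, next fire after T=122 is 126
Earliest fire time = 126 (job job_A)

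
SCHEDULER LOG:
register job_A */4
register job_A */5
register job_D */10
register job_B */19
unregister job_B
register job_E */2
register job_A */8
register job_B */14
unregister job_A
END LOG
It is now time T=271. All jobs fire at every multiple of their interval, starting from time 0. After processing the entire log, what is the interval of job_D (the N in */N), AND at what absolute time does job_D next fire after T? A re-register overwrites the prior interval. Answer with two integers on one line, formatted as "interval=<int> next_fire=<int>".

Op 1: register job_A */4 -> active={job_A:*/4}
Op 2: register job_A */5 -> active={job_A:*/5}
Op 3: register job_D */10 -> active={job_A:*/5, job_D:*/10}
Op 4: register job_B */19 -> active={job_A:*/5, job_B:*/19, job_D:*/10}
Op 5: unregister job_B -> active={job_A:*/5, job_D:*/10}
Op 6: register job_E */2 -> active={job_A:*/5, job_D:*/10, job_E:*/2}
Op 7: register job_A */8 -> active={job_A:*/8, job_D:*/10, job_E:*/2}
Op 8: register job_B */14 -> active={job_A:*/8, job_B:*/14, job_D:*/10, job_E:*/2}
Op 9: unregister job_A -> active={job_B:*/14, job_D:*/10, job_E:*/2}
Final interval of job_D = 10
Next fire of job_D after T=271: (271//10+1)*10 = 280

Answer: interval=10 next_fire=280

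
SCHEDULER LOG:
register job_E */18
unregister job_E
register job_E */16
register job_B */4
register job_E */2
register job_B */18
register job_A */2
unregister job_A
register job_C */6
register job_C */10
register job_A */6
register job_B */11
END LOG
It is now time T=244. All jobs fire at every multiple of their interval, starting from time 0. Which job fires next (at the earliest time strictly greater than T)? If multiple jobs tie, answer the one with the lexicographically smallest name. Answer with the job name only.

Answer: job_A

Derivation:
Op 1: register job_E */18 -> active={job_E:*/18}
Op 2: unregister job_E -> active={}
Op 3: register job_E */16 -> active={job_E:*/16}
Op 4: register job_B */4 -> active={job_B:*/4, job_E:*/16}
Op 5: register job_E */2 -> active={job_B:*/4, job_E:*/2}
Op 6: register job_B */18 -> active={job_B:*/18, job_E:*/2}
Op 7: register job_A */2 -> active={job_A:*/2, job_B:*/18, job_E:*/2}
Op 8: unregister job_A -> active={job_B:*/18, job_E:*/2}
Op 9: register job_C */6 -> active={job_B:*/18, job_C:*/6, job_E:*/2}
Op 10: register job_C */10 -> active={job_B:*/18, job_C:*/10, job_E:*/2}
Op 11: register job_A */6 -> active={job_A:*/6, job_B:*/18, job_C:*/10, job_E:*/2}
Op 12: register job_B */11 -> active={job_A:*/6, job_B:*/11, job_C:*/10, job_E:*/2}
  job_A: interval 6, next fire after T=244 is 246
  job_B: interval 11, next fire after T=244 is 253
  job_C: interval 10, next fire after T=244 is 250
  job_E: interval 2, next fire after T=244 is 246
Earliest = 246, winner (lex tiebreak) = job_A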